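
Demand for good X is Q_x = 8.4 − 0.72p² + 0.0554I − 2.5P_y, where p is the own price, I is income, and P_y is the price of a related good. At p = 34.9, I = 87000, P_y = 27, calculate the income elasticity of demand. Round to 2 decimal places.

1.24

Substituting, Q_x = 8.4 − 0.72(34.9)² + 0.0554(87000) − 2.5(27) = 8.4 − 876.9672 + 4819.8 − 67.5 = 3883.7328.
∂Q_x/∂I = +0.0554, so E_I = 0.0554·(87000/3883.7328) ≈ 1.24.
E_I > 1: normal good (luxury).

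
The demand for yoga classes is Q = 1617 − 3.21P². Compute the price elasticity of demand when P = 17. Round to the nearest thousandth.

-2.692

At P = 17, Q = 689.31.
dQ/dP = −2·3.21·P = −109.14.
Point elasticity E = (dQ/dP)·(P/Q) = -109.14 × 17/689.31 ≈ -2.692.
|E| > 1, so demand is elastic at this price.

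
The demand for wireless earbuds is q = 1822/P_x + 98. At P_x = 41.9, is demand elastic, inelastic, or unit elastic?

inelastic

At P_x = 41.9, q = 141.4845.
dq/dP_x = −1822/P_x² = −1.0378.
Point elasticity E = (dq/dP_x)·(P_x/q) = -1.0378 × 41.9/141.4845 ≈ -0.307.
|E| ≈ 0.307 < 1, so demand is inelastic.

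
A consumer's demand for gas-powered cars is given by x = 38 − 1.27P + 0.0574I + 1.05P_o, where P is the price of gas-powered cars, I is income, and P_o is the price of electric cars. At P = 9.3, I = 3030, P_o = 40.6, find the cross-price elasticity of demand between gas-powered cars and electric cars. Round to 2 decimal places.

First evaluate x: 38 − 1.27(9.3) + 0.0574(3030) + 1.05(40.6) = 38 − 11.811 + 173.922 + 42.63 = 242.741.
∂x/∂P_o = +1.05, so E_xy = 1.05·(40.6/242.741) ≈ 0.18.
E_xy > 0: the goods are substitutes.

0.18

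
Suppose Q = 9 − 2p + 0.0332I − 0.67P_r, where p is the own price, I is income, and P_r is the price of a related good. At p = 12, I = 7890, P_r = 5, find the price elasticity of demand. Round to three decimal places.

-0.099

Q = 9 − 2(12) + 0.0332(7890) − 0.67(5) = 9 − 24 + 261.948 − 3.35 = 243.598.
∂Q/∂p = −2, so E_p = (−2)·(12/243.598) ≈ -0.099.
|E_p| < 1: demand is inelastic.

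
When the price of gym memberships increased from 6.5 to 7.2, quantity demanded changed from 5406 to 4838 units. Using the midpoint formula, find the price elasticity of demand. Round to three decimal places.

%ΔQ = (4838 − 5406)/[(5406 + 4838)/2] = -568/5122 ≈ -0.1109.
%ΔP = (7.2 − 6.5)/[(6.5 + 7.2)/2] = 0.7/6.85 ≈ 0.1022.
Arc elasticity E = %ΔQ/%ΔP ≈ -0.1109/0.1022 ≈ -1.085.
|E| > 1: demand is elastic over this range.

-1.085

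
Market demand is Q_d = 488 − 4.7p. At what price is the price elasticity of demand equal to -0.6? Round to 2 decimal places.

38.94

Set −bp/(a − bp) = −0.6 ⇒ bp = 0.6(a − bp) ⇒ bp(1+0.6) = 0.6·a.
p = 0.6·488/(4.7·1.6) ≈ 38.94.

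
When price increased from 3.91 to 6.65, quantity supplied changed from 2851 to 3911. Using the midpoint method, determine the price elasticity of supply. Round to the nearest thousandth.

%Δq = (3911 − 2851)/[(2851 + 3911)/2] = 1060/3381 ≈ 0.3135.
%ΔP = (6.65 − 3.91)/[(3.91 + 6.65)/2] = 2.74/5.28 ≈ 0.5189.
Arc elasticity E = %Δq/%ΔP ≈ 0.3135/0.5189 ≈ 0.604.
|E| < 1: supply is inelastic over this range.

0.604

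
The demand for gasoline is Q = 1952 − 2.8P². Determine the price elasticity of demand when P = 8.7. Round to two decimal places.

-0.24

At P = 8.7, Q = 1740.068.
dQ/dP = −2·2.8·P = −48.72.
Point elasticity E = (dQ/dP)·(P/Q) = -48.72 × 8.7/1740.068 ≈ -0.24.
|E| < 1, so demand is inelastic at this price.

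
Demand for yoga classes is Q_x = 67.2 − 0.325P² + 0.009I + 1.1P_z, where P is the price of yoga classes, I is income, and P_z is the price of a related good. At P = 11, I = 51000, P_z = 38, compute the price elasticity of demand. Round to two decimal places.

-0.15

At the given point, Q_x = 67.2 − 0.325(11)² + 0.009(51000) + 1.1(38) = 67.2 − 39.325 + 459 + 41.8 = 528.675.
∂Q_x/∂P = −2·0.325·P = -7.15, so E_p = -7.15·(11/528.675) ≈ -0.15.
|E_p| < 1: demand is inelastic.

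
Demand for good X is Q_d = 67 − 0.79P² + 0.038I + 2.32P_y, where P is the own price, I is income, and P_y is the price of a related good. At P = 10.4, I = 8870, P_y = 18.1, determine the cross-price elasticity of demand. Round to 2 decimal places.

First evaluate Q_d: 67 − 0.79(10.4)² + 0.038(8870) + 2.32(18.1) = 67 − 85.4464 + 337.06 + 41.992 = 360.6056.
∂Q_d/∂P_y = +2.32, so E_xy = 2.32·(18.1/360.6056) ≈ 0.12.
E_xy > 0: the goods are substitutes.

0.12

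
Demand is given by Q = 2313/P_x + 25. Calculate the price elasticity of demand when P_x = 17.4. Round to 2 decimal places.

-0.84

At P_x = 17.4, Q = 157.931.
dQ/dP_x = −2313/P_x² = −7.6397.
Point elasticity E = (dQ/dP_x)·(P_x/Q) = -7.6397 × 17.4/157.931 ≈ -0.84.
|E| < 1, so demand is inelastic at this price.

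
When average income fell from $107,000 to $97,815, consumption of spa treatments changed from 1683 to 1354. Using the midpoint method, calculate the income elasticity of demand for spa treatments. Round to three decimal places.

%ΔQ = (1354 − 1683)/[(1683+1354)/2] = -329/1518.5 ≈ -0.2167.
%ΔI = (97,815 − 107,000)/[(107,000+97,815)/2] = -9185/102407.5 ≈ -0.0897.
E_I = %ΔQ/%ΔI ≈ 2.416.
E_I > 1: normal good (luxury).

2.416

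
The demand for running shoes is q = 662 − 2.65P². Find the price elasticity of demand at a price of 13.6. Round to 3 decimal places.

At P = 13.6, q = 171.856.
dq/dP = −2·2.65·P = −72.08.
Point elasticity E = (dq/dP)·(P/q) = -72.08 × 13.6/171.856 ≈ -5.704.
|E| > 1, so demand is elastic at this price.

-5.704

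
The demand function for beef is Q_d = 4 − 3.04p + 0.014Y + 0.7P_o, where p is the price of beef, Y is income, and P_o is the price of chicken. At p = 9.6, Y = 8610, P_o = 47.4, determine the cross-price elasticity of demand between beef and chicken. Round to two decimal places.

Substituting, Q_d = 4 − 3.04(9.6) + 0.014(8610) + 0.7(47.4) = 4 − 29.184 + 120.54 + 33.18 = 128.536.
∂Q_d/∂P_o = +0.7, so E_xy = 0.7·(47.4/128.536) ≈ 0.26.
E_xy > 0: the goods are substitutes.

0.26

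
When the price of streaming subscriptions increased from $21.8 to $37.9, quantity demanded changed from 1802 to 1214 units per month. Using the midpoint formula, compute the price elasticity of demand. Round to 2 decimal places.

%ΔQ = (1214 − 1802)/[(1802 + 1214)/2] = -588/1508 ≈ -0.3899.
%Δp = (37.9 − 21.8)/[(21.8 + 37.9)/2] = 16.1/29.85 ≈ 0.5394.
Arc elasticity E = %ΔQ/%Δp ≈ -0.3899/0.5394 ≈ -0.72.
|E| < 1: demand is inelastic over this range.

-0.72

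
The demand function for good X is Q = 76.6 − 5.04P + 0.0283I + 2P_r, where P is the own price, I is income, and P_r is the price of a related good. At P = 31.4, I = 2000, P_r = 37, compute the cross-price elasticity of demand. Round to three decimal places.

1.512

Substituting, Q = 76.6 − 5.04(31.4) + 0.0283(2000) + 2(37) = 76.6 − 158.256 + 56.6 + 74 = 48.944.
∂Q/∂P_r = +2, so E_xy = 2·(37/48.944) ≈ 1.512.
E_xy > 0: the goods are substitutes.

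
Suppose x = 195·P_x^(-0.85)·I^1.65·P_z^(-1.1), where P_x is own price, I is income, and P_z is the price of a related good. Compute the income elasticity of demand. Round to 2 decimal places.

1.65

For a Cobb–Douglas (constant-elasticity) form x = A·I^α·…, the elasticity with respect to I equals the exponent α at every point.
Here the exponent on I is 1.65, so the income elasticity of demand is 1.65.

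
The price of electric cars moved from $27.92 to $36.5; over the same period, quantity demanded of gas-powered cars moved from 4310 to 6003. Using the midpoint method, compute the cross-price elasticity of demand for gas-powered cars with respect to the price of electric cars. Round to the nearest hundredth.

%ΔQ_x = (6003 − 4310)/[(4310+6003)/2] = 1693/5156.5 ≈ 0.3283.
%ΔP_y = (36.5 − 27.92)/[(27.92+36.5)/2] ≈ 0.2664.
E_xy = 0.3283/0.2664 ≈ 1.23.
E_xy > 0, so gas-powered cars and electric cars are substitutes.

1.23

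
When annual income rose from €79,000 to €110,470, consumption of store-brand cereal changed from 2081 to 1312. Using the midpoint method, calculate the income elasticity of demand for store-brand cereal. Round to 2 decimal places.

-1.36

%ΔQ = (1312 − 2081)/[(2081+1312)/2] = -769/1696.5 ≈ -0.4533.
%ΔM = (110,470 − 79,000)/[(79,000+110,470)/2] = 31470/94735 ≈ 0.3322.
E_I = %ΔQ/%ΔM ≈ -1.36.
E_I < 0: inferior good.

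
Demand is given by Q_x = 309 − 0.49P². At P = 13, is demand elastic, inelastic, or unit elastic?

At P = 13, Q_x = 226.19.
dQ_x/dP = −2·0.49·P = −12.74.
Point elasticity E = (dQ_x/dP)·(P/Q_x) = -12.74 × 13/226.19 ≈ -0.732.
|E| ≈ 0.732 < 1, so demand is inelastic.

inelastic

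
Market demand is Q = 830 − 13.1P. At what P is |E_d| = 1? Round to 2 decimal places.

For linear demand Q = a − bP, E = −bP/(a − bP). |E| = 1 ⇒ bP = a − bP ⇒ P = a/(2b).
P = 830/(2·13.1) ≈ 31.68.

31.68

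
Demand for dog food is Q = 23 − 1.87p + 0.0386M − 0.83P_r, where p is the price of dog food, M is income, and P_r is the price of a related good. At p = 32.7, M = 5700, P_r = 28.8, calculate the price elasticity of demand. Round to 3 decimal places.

Substituting, Q = 23 − 1.87(32.7) + 0.0386(5700) − 0.83(28.8) = 23 − 61.149 + 220.02 − 23.904 = 157.967.
∂Q/∂p = −1.87, so E_p = (−1.87)·(32.7/157.967) ≈ -0.387.
|E_p| < 1: demand is inelastic.

-0.387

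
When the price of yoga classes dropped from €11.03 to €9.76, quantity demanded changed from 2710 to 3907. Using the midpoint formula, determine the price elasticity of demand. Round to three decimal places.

%Δq = (3907 − 2710)/[(2710 + 3907)/2] = 1197/3308.5 ≈ 0.3618.
%ΔP = (9.76 − 11.03)/[(11.03 + 9.76)/2] = -1.27/10.395 ≈ -0.1222.
Arc elasticity E = %Δq/%ΔP ≈ 0.3618/-0.1222 ≈ -2.961.
|E| > 1: demand is elastic over this range.

-2.961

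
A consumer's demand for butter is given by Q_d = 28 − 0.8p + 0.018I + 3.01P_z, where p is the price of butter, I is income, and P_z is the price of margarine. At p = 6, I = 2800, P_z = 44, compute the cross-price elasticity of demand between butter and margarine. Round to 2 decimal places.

0.64

Evaluating quantity at (p, I, P_z) gives Q_d = 28 − 0.8(6) + 0.018(2800) + 3.01(44) = 28 − 4.8 + 50.4 + 132.44 = 206.04.
∂Q_d/∂P_z = +3.01, so E_xy = 3.01·(44/206.04) ≈ 0.64.
E_xy > 0: the goods are substitutes.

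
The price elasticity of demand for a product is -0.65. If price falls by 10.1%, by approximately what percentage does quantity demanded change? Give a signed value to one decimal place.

%ΔQ ≈ E × %ΔP = (-0.65) × (-10.1%) ≈ 6.6%.

6.6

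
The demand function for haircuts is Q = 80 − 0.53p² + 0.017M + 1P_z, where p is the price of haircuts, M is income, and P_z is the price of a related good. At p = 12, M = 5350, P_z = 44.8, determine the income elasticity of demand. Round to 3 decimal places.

0.652

Substituting, Q = 80 − 0.53(12)² + 0.017(5350) + 1(44.8) = 80 − 76.32 + 90.95 + 44.8 = 139.43.
∂Q/∂M = +0.017, so E_I = 0.017·(5350/139.43) ≈ 0.652.
E_I ∈ (0,1): normal good (necessity).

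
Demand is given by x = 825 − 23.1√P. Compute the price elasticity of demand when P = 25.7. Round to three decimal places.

At P = 25.7, x = 707.8942.
dx/dP = −23.1/(2√P) = −23.1/(2·5.0695).
Point elasticity E = (dx/dP)·(P/x) = -2.2783 × 25.7/707.8942 ≈ -0.083.
|E| < 1, so demand is inelastic at this price.

-0.083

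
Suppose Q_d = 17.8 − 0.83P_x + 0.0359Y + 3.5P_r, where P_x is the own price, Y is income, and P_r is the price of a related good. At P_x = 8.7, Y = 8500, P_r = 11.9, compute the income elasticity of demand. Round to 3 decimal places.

At the given point, Q_d = 17.8 − 0.83(8.7) + 0.0359(8500) + 3.5(11.9) = 17.8 − 7.221 + 305.15 + 41.65 = 357.379.
∂Q_d/∂Y = +0.0359, so E_I = 0.0359·(8500/357.379) ≈ 0.854.
E_I ∈ (0,1): normal good (necessity).

0.854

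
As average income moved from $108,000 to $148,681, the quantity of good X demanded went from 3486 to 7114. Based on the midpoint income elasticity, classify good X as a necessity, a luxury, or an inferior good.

luxury

%ΔQ = (7114 − 3486)/[(3486+7114)/2] = 3628/5300 ≈ 0.6845.
%ΔI = (148,681 − 108,000)/[(108,000+148,681)/2] = 40681/128340.5 ≈ 0.3170.
E_I = %ΔQ/%ΔI ≈ 2.160.
E_I > 1: normal good (luxury).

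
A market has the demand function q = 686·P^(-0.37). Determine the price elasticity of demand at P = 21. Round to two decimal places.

-0.37

For a Cobb–Douglas (constant-elasticity) form q = A·P^α·…, the elasticity with respect to P equals the exponent α at every point.
Here the exponent on P is -0.37, so the price elasticity of demand is -0.37.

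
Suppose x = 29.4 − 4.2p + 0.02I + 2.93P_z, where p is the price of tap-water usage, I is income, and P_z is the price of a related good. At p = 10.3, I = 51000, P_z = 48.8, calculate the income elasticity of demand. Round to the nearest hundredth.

0.89

x = 29.4 − 4.2(10.3) + 0.02(51000) + 2.93(48.8) = 29.4 − 43.26 + 1020 + 142.984 = 1149.124.
∂x/∂I = +0.02, so E_I = 0.02·(51000/1149.124) ≈ 0.89.
E_I ∈ (0,1): normal good (necessity).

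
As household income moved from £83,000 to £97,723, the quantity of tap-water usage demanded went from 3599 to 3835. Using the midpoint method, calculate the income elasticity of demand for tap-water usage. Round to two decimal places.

%ΔQ = (3835 − 3599)/[(3599+3835)/2] = 236/3717 ≈ 0.0635.
%ΔI = (97,723 − 83,000)/[(83,000+97,723)/2] = 14723/90361.5 ≈ 0.1629.
E_I = %ΔQ/%ΔI ≈ 0.39.
E_I ∈ (0,1): normal good (necessity).

0.39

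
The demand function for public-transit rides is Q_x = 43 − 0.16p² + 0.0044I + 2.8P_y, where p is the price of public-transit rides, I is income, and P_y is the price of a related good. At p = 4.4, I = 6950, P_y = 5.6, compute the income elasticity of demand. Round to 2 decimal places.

First evaluate Q_x: 43 − 0.16(4.4)² + 0.0044(6950) + 2.8(5.6) = 43 − 3.0976 + 30.58 + 15.68 = 86.1624.
∂Q_x/∂I = +0.0044, so E_I = 0.0044·(6950/86.1624) ≈ 0.35.
E_I ∈ (0,1): normal good (necessity).

0.35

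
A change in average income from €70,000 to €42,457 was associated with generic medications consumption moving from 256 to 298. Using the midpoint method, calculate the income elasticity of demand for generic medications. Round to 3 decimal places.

-0.310

%ΔQ = (298 − 256)/[(256+298)/2] = 42/277 ≈ 0.1516.
%ΔI = (42,457 − 70,000)/[(70,000+42,457)/2] = -27543/56228.5 ≈ -0.4898.
E_I = %ΔQ/%ΔI ≈ -0.310.
E_I < 0: inferior good.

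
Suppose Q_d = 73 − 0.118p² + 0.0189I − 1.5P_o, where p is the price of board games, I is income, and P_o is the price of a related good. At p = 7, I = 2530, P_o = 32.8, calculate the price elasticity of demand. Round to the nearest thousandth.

At the given point, Q_d = 73 − 0.118(7)² + 0.0189(2530) − 1.5(32.8) = 73 − 5.782 + 47.817 − 49.2 = 65.835.
∂Q_d/∂p = −2·0.118·p = -1.652, so E_p = -1.652·(7/65.835) ≈ -0.176.
|E_p| < 1: demand is inelastic.

-0.176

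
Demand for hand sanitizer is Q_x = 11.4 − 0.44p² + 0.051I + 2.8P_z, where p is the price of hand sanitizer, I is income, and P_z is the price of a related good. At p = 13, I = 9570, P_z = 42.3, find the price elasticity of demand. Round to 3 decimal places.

First evaluate Q_x: 11.4 − 0.44(13)² + 0.051(9570) + 2.8(42.3) = 11.4 − 74.36 + 488.07 + 118.44 = 543.55.
∂Q_x/∂p = −2·0.44·p = -11.44, so E_p = -11.44·(13/543.55) ≈ -0.274.
|E_p| < 1: demand is inelastic.

-0.274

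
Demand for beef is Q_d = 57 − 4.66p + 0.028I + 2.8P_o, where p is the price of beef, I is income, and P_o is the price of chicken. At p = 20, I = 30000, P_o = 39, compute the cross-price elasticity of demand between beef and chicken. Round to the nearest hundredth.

Evaluating quantity at (p, I, P_o) gives Q_d = 57 − 4.66(20) + 0.028(30000) + 2.8(39) = 57 − 93.2 + 840 + 109.2 = 913.
∂Q_d/∂P_o = +2.8, so E_xy = 2.8·(39/913) ≈ 0.12.
E_xy > 0: the goods are substitutes.

0.12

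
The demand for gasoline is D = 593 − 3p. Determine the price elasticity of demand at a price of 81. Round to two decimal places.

At p = 81, D = 350.
dD/dp = −3.
Point elasticity E = (dD/dp)·(p/D) = -3 × 81/350 ≈ -0.69.
|E| < 1, so demand is inelastic at this price.

-0.69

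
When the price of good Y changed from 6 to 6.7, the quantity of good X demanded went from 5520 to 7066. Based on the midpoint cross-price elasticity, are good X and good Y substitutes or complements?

substitutes

%ΔQ_x = (7066 − 5520)/[(5520+7066)/2] = 1546/6293 ≈ 0.2457.
%ΔP_y = (6.7 − 6)/[(6+6.7)/2] ≈ 0.1102.
E_xy = 0.2457/0.1102 ≈ 2.229.
E_xy > 0, so the goods are substitutes.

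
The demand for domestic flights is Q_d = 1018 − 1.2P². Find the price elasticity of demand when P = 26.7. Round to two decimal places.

At P = 26.7, Q_d = 162.532.
dQ_d/dP = −2·1.2·P = −64.08.
Point elasticity E = (dQ_d/dP)·(P/Q_d) = -64.08 × 26.7/162.532 ≈ -10.53.
|E| > 1, so demand is elastic at this price.

-10.53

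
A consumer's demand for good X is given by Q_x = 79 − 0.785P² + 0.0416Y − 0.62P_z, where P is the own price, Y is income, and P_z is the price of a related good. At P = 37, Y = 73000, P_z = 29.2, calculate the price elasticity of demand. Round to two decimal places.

-1.06

Evaluating quantity at (P, Y, P_z) gives Q_x = 79 − 0.785(37)² + 0.0416(73000) − 0.62(29.2) = 79 − 1074.665 + 3036.8 − 18.104 = 2023.031.
∂Q_x/∂P = −2·0.785·P = -58.09, so E_p = -58.09·(37/2023.031) ≈ -1.06.
|E_p| > 1: demand is elastic.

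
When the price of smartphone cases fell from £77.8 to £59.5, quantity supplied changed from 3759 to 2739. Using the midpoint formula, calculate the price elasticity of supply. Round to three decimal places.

%Δq = (2739 − 3759)/[(3759 + 2739)/2] = -1020/3249 ≈ -0.3139.
%ΔP = (59.5 − 77.8)/[(77.8 + 59.5)/2] = -18.3/68.65 ≈ -0.2666.
Arc elasticity E = %Δq/%ΔP ≈ -0.3139/-0.2666 ≈ 1.178.
|E| > 1: supply is elastic over this range.

1.178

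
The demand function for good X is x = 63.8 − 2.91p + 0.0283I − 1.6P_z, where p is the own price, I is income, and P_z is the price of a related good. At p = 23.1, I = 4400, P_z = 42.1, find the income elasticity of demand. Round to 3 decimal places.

2.317

First evaluate x: 63.8 − 2.91(23.1) + 0.0283(4400) − 1.6(42.1) = 63.8 − 67.221 + 124.52 − 67.36 = 53.739.
∂x/∂I = +0.0283, so E_I = 0.0283·(4400/53.739) ≈ 2.317.
E_I > 1: normal good (luxury).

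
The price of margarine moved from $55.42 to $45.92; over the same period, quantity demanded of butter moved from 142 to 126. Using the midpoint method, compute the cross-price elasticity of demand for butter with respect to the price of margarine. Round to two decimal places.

%ΔQ_x = (126 − 142)/[(142+126)/2] = -16/134 ≈ -0.1194.
%ΔP_y = (45.92 − 55.42)/[(55.42+45.92)/2] ≈ -0.1875.
E_xy = -0.1194/-0.1875 ≈ 0.64.
E_xy > 0, so butter and margarine are substitutes.

0.64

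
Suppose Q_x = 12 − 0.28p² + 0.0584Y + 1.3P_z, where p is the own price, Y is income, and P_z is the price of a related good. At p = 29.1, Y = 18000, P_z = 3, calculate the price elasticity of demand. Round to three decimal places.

Substituting, Q_x = 12 − 0.28(29.1)² + 0.0584(18000) + 1.3(3) = 12 − 237.1068 + 1051.2 + 3.9 = 829.9932.
∂Q_x/∂p = −2·0.28·p = -16.296, so E_p = -16.296·(29.1/829.9932) ≈ -0.571.
|E_p| < 1: demand is inelastic.

-0.571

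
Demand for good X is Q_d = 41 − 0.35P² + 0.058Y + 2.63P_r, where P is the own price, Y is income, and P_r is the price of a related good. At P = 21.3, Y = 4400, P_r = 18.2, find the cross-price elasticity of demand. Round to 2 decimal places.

Evaluating quantity at (P, Y, P_r) gives Q_d = 41 − 0.35(21.3)² + 0.058(4400) + 2.63(18.2) = 41 − 158.7915 + 255.2 + 47.866 = 185.2745.
∂Q_d/∂P_r = +2.63, so E_xy = 2.63·(18.2/185.2745) ≈ 0.26.
E_xy > 0: the goods are substitutes.

0.26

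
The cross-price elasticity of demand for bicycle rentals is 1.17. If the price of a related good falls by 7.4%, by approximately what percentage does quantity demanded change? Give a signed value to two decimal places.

-8.66

%ΔQ ≈ E × %ΔP_y = (1.17) × (-7.4%) ≈ -8.66%.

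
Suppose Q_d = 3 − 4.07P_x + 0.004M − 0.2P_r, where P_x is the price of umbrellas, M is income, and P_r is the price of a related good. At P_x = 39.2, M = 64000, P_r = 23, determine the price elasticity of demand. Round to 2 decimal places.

Evaluating quantity at (P_x, M, P_r) gives Q_d = 3 − 4.07(39.2) + 0.004(64000) − 0.2(23) = 3 − 159.544 + 256 − 4.6 = 94.856.
∂Q_d/∂P_x = −4.07, so E_p = (−4.07)·(39.2/94.856) ≈ -1.68.
|E_p| > 1: demand is elastic.

-1.68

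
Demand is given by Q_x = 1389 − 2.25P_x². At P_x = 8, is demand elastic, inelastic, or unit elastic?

At P_x = 8, Q_x = 1245.
dQ_x/dP_x = −2·2.25·P_x = −36.
Point elasticity E = (dQ_x/dP_x)·(P_x/Q_x) = -36 × 8/1245 ≈ -0.231.
|E| ≈ 0.231 < 1, so demand is inelastic.

inelastic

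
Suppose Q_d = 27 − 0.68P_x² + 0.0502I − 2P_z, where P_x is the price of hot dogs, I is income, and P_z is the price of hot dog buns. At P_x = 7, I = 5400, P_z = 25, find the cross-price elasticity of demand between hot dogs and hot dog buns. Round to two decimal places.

-0.23

Q_d = 27 − 0.68(7)² + 0.0502(5400) − 2(25) = 27 − 33.32 + 271.08 − 50 = 214.76.
∂Q_d/∂P_z = −2, so E_xy = -2·(25/214.76) ≈ -0.23.
E_xy < 0: the goods are complements.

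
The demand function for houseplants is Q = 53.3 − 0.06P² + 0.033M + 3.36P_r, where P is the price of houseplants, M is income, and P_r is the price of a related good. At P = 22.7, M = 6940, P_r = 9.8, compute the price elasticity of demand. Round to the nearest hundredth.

-0.22

At the given point, Q = 53.3 − 0.06(22.7)² + 0.033(6940) + 3.36(9.8) = 53.3 − 30.9174 + 229.02 + 32.928 = 284.3306.
∂Q/∂P = −2·0.06·P = -2.724, so E_p = -2.724·(22.7/284.3306) ≈ -0.22.
|E_p| < 1: demand is inelastic.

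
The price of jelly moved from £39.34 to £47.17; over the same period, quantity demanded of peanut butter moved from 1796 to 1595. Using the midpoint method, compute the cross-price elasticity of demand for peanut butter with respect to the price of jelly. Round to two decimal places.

-0.65

%ΔQ_x = (1595 − 1796)/[(1796+1595)/2] = -201/1695.5 ≈ -0.1185.
%ΔP_y = (47.17 − 39.34)/[(39.34+47.17)/2] ≈ 0.1810.
E_xy = -0.1185/0.1810 ≈ -0.65.
E_xy < 0, so peanut butter and jelly are complements.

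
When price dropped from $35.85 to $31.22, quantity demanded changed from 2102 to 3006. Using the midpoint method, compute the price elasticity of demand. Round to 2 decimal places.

-2.56

%Δq = (3006 − 2102)/[(2102 + 3006)/2] = 904/2554 ≈ 0.3540.
%ΔP = (31.22 − 35.85)/[(35.85 + 31.22)/2] = -4.63/33.535 ≈ -0.1381.
Arc elasticity E = %Δq/%ΔP ≈ 0.3540/-0.1381 ≈ -2.56.
|E| > 1: demand is elastic over this range.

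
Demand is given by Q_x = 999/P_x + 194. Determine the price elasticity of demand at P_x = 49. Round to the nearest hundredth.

-0.10

At P_x = 49, Q_x = 214.3878.
dQ_x/dP_x = −999/P_x² = −0.4161.
Point elasticity E = (dQ_x/dP_x)·(P_x/Q_x) = -0.4161 × 49/214.3878 ≈ -0.10.
|E| < 1, so demand is inelastic at this price.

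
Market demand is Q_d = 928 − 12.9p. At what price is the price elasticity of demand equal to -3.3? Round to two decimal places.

55.21

Set −bp/(a − bp) = −3.3 ⇒ bp = 3.3(a − bp) ⇒ bp(1+3.3) = 3.3·a.
p = 3.3·928/(12.9·4.3) ≈ 55.21.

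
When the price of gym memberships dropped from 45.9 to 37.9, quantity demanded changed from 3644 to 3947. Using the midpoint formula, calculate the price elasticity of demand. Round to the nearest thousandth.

-0.418

%ΔQ = (3947 − 3644)/[(3644 + 3947)/2] = 303/3795.5 ≈ 0.0798.
%ΔP = (37.9 − 45.9)/[(45.9 + 37.9)/2] = -8/41.9 ≈ -0.1909.
Arc elasticity E = %ΔQ/%ΔP ≈ 0.0798/-0.1909 ≈ -0.418.
|E| < 1: demand is inelastic over this range.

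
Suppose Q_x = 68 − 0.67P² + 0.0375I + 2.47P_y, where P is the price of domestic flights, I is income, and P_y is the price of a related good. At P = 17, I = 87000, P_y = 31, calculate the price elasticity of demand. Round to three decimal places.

Substituting, Q_x = 68 − 0.67(17)² + 0.0375(87000) + 2.47(31) = 68 − 193.63 + 3262.5 + 76.57 = 3213.44.
∂Q_x/∂P = −2·0.67·P = -22.78, so E_p = -22.78·(17/3213.44) ≈ -0.121.
|E_p| < 1: demand is inelastic.

-0.121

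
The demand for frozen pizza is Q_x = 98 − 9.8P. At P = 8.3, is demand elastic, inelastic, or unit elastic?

At P = 8.3, Q_x = 16.66.
dQ_x/dP = −9.8.
Point elasticity E = (dQ_x/dP)·(P/Q_x) = -9.8 × 8.3/16.66 ≈ -4.882.
|E| ≈ 4.882 > 1, so demand is elastic.

elastic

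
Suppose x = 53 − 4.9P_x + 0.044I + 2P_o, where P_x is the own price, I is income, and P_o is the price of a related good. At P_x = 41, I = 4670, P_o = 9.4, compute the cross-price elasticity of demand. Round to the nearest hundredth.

First evaluate x: 53 − 4.9(41) + 0.044(4670) + 2(9.4) = 53 − 200.9 + 205.48 + 18.8 = 76.38.
∂x/∂P_o = +2, so E_xy = 2·(9.4/76.38) ≈ 0.25.
E_xy > 0: the goods are substitutes.

0.25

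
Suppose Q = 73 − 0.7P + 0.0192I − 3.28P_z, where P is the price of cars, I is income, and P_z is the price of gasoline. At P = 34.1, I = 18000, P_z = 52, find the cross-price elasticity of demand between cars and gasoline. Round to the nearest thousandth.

First evaluate Q: 73 − 0.7(34.1) + 0.0192(18000) − 3.28(52) = 73 − 23.87 + 345.6 − 170.56 = 224.17.
∂Q/∂P_z = −3.28, so E_xy = -3.28·(52/224.17) ≈ -0.761.
E_xy < 0: the goods are complements.

-0.761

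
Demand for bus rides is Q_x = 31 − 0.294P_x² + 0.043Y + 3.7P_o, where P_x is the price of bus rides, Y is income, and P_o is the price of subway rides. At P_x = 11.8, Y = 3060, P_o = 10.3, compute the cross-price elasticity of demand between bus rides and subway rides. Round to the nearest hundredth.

0.24

Q_x = 31 − 0.294(11.8)² + 0.043(3060) + 3.7(10.3) = 31 − 40.9366 + 131.58 + 38.11 = 159.7534.
∂Q_x/∂P_o = +3.7, so E_xy = 3.7·(10.3/159.7534) ≈ 0.24.
E_xy > 0: the goods are substitutes.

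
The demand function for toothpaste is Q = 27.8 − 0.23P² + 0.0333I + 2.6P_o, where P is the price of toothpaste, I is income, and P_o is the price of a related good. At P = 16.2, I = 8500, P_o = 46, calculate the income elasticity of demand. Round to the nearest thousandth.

0.765

Q = 27.8 − 0.23(16.2)² + 0.0333(8500) + 2.6(46) = 27.8 − 60.3612 + 283.05 + 119.6 = 370.0888.
∂Q/∂I = +0.0333, so E_I = 0.0333·(8500/370.0888) ≈ 0.765.
E_I ∈ (0,1): normal good (necessity).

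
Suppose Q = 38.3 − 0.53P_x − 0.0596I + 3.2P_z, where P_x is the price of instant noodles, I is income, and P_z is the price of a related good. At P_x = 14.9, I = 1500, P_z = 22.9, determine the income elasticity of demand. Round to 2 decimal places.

Evaluating quantity at (P_x, I, P_z) gives Q = 38.3 − 0.53(14.9) − 0.0596(1500) + 3.2(22.9) = 38.3 − 7.897 − 89.4 + 73.28 = 14.283.
∂Q/∂I = −0.0596, so E_I = -0.0596·(1500/14.283) ≈ -6.26.
E_I < 0: inferior good.

-6.26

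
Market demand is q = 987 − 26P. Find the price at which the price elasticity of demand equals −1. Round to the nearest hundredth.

For linear demand q = a − bP, E = −bP/(a − bP). |E| = 1 ⇒ bP = a − bP ⇒ P = a/(2b).
P = 987/(2·26) ≈ 18.98.

18.98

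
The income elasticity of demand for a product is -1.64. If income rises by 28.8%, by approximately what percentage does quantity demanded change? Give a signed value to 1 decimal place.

%ΔQ ≈ E × %ΔI = (-1.64) × (28.8%) ≈ -47.2%.

-47.2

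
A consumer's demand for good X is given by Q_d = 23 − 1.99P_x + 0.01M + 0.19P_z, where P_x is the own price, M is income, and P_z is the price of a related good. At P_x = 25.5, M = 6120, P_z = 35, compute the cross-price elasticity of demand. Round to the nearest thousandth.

At the given point, Q_d = 23 − 1.99(25.5) + 0.01(6120) + 0.19(35) = 23 − 50.745 + 61.2 + 6.65 = 40.105.
∂Q_d/∂P_z = +0.19, so E_xy = 0.19·(35/40.105) ≈ 0.166.
E_xy > 0: the goods are substitutes.

0.166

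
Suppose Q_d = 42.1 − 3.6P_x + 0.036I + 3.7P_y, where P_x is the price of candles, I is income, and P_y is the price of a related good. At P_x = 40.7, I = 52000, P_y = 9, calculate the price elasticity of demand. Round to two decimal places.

Q_d = 42.1 − 3.6(40.7) + 0.036(52000) + 3.7(9) = 42.1 − 146.52 + 1872 + 33.3 = 1800.88.
∂Q_d/∂P_x = −3.6, so E_p = (−3.6)·(40.7/1800.88) ≈ -0.08.
|E_p| < 1: demand is inelastic.

-0.08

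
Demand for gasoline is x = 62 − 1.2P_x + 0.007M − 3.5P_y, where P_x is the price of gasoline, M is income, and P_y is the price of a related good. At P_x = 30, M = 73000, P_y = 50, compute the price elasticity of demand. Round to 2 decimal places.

-0.10

Evaluating quantity at (P_x, M, P_y) gives x = 62 − 1.2(30) + 0.007(73000) − 3.5(50) = 62 − 36 + 511 − 175 = 362.
∂x/∂P_x = −1.2, so E_p = (−1.2)·(30/362) ≈ -0.10.
|E_p| < 1: demand is inelastic.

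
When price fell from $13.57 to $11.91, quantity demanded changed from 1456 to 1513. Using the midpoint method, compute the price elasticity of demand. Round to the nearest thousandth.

-0.295

%ΔQ = (1513 − 1456)/[(1456 + 1513)/2] = 57/1484.5 ≈ 0.0384.
%Δp = (11.91 − 13.57)/[(13.57 + 11.91)/2] = -1.66/12.74 ≈ -0.1303.
Arc elasticity E = %ΔQ/%Δp ≈ 0.0384/-0.1303 ≈ -0.295.
|E| < 1: demand is inelastic over this range.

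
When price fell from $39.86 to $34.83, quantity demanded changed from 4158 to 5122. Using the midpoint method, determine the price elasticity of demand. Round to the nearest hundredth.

%Δq = (5122 − 4158)/[(4158 + 5122)/2] = 964/4640 ≈ 0.2078.
%ΔP = (34.83 − 39.86)/[(39.86 + 34.83)/2] = -5.03/37.345 ≈ -0.1347.
Arc elasticity E = %Δq/%ΔP ≈ 0.2078/-0.1347 ≈ -1.54.
|E| > 1: demand is elastic over this range.

-1.54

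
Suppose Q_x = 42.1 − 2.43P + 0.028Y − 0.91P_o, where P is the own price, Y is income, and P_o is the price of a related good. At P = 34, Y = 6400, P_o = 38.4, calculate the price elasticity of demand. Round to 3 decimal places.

First evaluate Q_x: 42.1 − 2.43(34) + 0.028(6400) − 0.91(38.4) = 42.1 − 82.62 + 179.2 − 34.944 = 103.736.
∂Q_x/∂P = −2.43, so E_p = (−2.43)·(34/103.736) ≈ -0.796.
|E_p| < 1: demand is inelastic.

-0.796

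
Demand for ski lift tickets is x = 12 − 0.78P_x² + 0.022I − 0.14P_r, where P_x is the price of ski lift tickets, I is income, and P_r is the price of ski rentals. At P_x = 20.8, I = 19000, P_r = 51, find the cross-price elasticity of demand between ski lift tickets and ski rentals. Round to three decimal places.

-0.084

First evaluate x: 12 − 0.78(20.8)² + 0.022(19000) − 0.14(51) = 12 − 337.4592 + 418 − 7.14 = 85.4008.
∂x/∂P_r = −0.14, so E_xy = -0.14·(51/85.4008) ≈ -0.084.
E_xy < 0: the goods are complements.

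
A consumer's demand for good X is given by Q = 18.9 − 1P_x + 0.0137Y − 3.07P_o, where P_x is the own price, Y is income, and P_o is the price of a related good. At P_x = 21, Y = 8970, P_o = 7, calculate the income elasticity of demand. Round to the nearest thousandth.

1.238

Evaluating quantity at (P_x, Y, P_o) gives Q = 18.9 − 1(21) + 0.0137(8970) − 3.07(7) = 18.9 − 21 + 122.889 − 21.49 = 99.299.
∂Q/∂Y = +0.0137, so E_I = 0.0137·(8970/99.299) ≈ 1.238.
E_I > 1: normal good (luxury).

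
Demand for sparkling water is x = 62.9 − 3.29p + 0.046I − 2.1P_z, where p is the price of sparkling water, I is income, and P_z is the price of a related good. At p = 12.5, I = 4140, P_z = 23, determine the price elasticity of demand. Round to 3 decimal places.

Evaluating quantity at (p, I, P_z) gives x = 62.9 − 3.29(12.5) + 0.046(4140) − 2.1(23) = 62.9 − 41.125 + 190.44 − 48.3 = 163.915.
∂x/∂p = −3.29, so E_p = (−3.29)·(12.5/163.915) ≈ -0.251.
|E_p| < 1: demand is inelastic.

-0.251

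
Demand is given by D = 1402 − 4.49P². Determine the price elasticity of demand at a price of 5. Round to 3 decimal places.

At P = 5, D = 1289.75.
dD/dP = −2·4.49·P = −44.9.
Point elasticity E = (dD/dP)·(P/D) = -44.9 × 5/1289.75 ≈ -0.174.
|E| < 1, so demand is inelastic at this price.

-0.174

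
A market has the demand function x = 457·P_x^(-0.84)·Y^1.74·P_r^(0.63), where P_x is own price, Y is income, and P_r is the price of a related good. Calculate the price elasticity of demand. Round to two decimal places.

For a Cobb–Douglas (constant-elasticity) form x = A·P_x^α·…, the elasticity with respect to P_x equals the exponent α at every point.
Here the exponent on P_x is -0.84, so the price elasticity of demand is -0.84.

-0.84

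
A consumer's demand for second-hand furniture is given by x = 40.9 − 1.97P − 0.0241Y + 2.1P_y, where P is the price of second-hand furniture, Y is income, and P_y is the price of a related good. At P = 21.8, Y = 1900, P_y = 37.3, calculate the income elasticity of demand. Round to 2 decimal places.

-1.50

First evaluate x: 40.9 − 1.97(21.8) − 0.0241(1900) + 2.1(37.3) = 40.9 − 42.946 − 45.79 + 78.33 = 30.494.
∂x/∂Y = −0.0241, so E_I = -0.0241·(1900/30.494) ≈ -1.50.
E_I < 0: inferior good.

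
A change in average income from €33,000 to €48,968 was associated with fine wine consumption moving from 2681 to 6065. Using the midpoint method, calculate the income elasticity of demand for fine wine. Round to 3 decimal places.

%ΔQ = (6065 − 2681)/[(2681+6065)/2] = 3384/4373 ≈ 0.7738.
%ΔM = (48,968 − 33,000)/[(33,000+48,968)/2] = 15968/40984 ≈ 0.3896.
E_I = %ΔQ/%ΔM ≈ 1.986.
E_I > 1: normal good (luxury).

1.986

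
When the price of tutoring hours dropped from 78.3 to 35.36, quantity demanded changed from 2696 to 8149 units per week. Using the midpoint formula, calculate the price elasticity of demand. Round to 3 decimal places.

%Δq = (8149 − 2696)/[(2696 + 8149)/2] = 5453/5422.5 ≈ 1.0056.
%Δp = (35.36 − 78.3)/[(78.3 + 35.36)/2] = -42.94/56.83 ≈ -0.7556.
Arc elasticity E = %Δq/%Δp ≈ 1.0056/-0.7556 ≈ -1.331.
|E| > 1: demand is elastic over this range.

-1.331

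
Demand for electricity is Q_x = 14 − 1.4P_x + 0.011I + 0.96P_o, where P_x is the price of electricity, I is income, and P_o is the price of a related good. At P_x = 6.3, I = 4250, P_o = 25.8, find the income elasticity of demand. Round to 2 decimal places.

At the given point, Q_x = 14 − 1.4(6.3) + 0.011(4250) + 0.96(25.8) = 14 − 8.82 + 46.75 + 24.768 = 76.698.
∂Q_x/∂I = +0.011, so E_I = 0.011·(4250/76.698) ≈ 0.61.
E_I ∈ (0,1): normal good (necessity).

0.61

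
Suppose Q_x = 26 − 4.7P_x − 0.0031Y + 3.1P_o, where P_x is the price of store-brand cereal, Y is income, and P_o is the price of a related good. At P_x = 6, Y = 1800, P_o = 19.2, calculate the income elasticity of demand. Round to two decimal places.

Evaluating quantity at (P_x, Y, P_o) gives Q_x = 26 − 4.7(6) − 0.0031(1800) + 3.1(19.2) = 26 − 28.2 − 5.58 + 59.52 = 51.74.
∂Q_x/∂Y = −0.0031, so E_I = -0.0031·(1800/51.74) ≈ -0.11.
E_I < 0: inferior good.

-0.11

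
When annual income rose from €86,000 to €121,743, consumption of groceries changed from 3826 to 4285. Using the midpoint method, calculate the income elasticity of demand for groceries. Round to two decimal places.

%ΔQ = (4285 − 3826)/[(3826+4285)/2] = 459/4055.5 ≈ 0.1132.
%ΔI = (121,743 − 86,000)/[(86,000+121,743)/2] = 35743/103871.5 ≈ 0.3441.
E_I = %ΔQ/%ΔI ≈ 0.33.
E_I ∈ (0,1): normal good (necessity).

0.33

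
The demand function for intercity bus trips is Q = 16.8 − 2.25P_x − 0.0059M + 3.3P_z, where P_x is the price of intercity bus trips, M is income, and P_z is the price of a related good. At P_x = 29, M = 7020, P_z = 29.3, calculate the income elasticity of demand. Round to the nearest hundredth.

Substituting, Q = 16.8 − 2.25(29) − 0.0059(7020) + 3.3(29.3) = 16.8 − 65.25 − 41.418 + 96.69 = 6.822.
∂Q/∂M = −0.0059, so E_I = -0.0059·(7020/6.822) ≈ -6.07.
E_I < 0: inferior good.

-6.07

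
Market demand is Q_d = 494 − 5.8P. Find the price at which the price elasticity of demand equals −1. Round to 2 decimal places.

42.59

For linear demand Q_d = a − bP, E = −bP/(a − bP). |E| = 1 ⇒ bP = a − bP ⇒ P = a/(2b).
P = 494/(2·5.8) ≈ 42.59.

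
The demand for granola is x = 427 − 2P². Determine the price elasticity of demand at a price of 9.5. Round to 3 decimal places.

-1.465

At P = 9.5, x = 246.5.
dx/dP = −2·2·P = −38.
Point elasticity E = (dx/dP)·(P/x) = -38 × 9.5/246.5 ≈ -1.465.
|E| > 1, so demand is elastic at this price.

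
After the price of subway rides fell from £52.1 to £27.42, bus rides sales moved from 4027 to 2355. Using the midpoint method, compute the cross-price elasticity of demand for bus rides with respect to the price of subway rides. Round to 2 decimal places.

0.84

%ΔQ_x = (2355 − 4027)/[(4027+2355)/2] = -1672/3191 ≈ -0.5240.
%ΔP_y = (27.42 − 52.1)/[(52.1+27.42)/2] ≈ -0.6207.
E_xy = -0.5240/-0.6207 ≈ 0.84.
E_xy > 0, so bus rides and subway rides are substitutes.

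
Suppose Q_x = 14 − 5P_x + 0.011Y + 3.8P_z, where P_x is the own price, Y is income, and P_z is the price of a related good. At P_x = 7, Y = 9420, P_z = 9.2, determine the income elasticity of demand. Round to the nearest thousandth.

At the given point, Q_x = 14 − 5(7) + 0.011(9420) + 3.8(9.2) = 14 − 35 + 103.62 + 34.96 = 117.58.
∂Q_x/∂Y = +0.011, so E_I = 0.011·(9420/117.58) ≈ 0.881.
E_I ∈ (0,1): normal good (necessity).

0.881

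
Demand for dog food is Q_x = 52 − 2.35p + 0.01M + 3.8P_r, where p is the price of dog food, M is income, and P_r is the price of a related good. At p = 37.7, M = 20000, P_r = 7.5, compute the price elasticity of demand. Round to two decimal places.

Substituting, Q_x = 52 − 2.35(37.7) + 0.01(20000) + 3.8(7.5) = 52 − 88.595 + 200 + 28.5 = 191.905.
∂Q_x/∂p = −2.35, so E_p = (−2.35)·(37.7/191.905) ≈ -0.46.
|E_p| < 1: demand is inelastic.

-0.46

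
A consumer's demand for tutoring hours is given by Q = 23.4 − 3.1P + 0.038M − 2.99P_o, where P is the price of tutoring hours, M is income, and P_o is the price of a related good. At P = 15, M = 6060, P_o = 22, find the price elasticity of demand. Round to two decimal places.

Substituting, Q = 23.4 − 3.1(15) + 0.038(6060) − 2.99(22) = 23.4 − 46.5 + 230.28 − 65.78 = 141.4.
∂Q/∂P = −3.1, so E_p = (−3.1)·(15/141.4) ≈ -0.33.
|E_p| < 1: demand is inelastic.

-0.33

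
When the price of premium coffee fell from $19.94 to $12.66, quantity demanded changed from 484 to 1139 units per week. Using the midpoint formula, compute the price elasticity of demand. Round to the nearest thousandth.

%Δq = (1139 − 484)/[(484 + 1139)/2] = 655/811.5 ≈ 0.8071.
%Δp = (12.66 − 19.94)/[(19.94 + 12.66)/2] = -7.28/16.3 ≈ -0.4466.
Arc elasticity E = %Δq/%Δp ≈ 0.8071/-0.4466 ≈ -1.807.
|E| > 1: demand is elastic over this range.

-1.807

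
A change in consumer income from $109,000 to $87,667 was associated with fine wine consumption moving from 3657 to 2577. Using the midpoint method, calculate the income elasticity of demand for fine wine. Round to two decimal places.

%ΔQ = (2577 − 3657)/[(3657+2577)/2] = -1080/3117 ≈ -0.3465.
%ΔI = (87,667 − 109,000)/[(109,000+87,667)/2] = -21333/98333.5 ≈ -0.2169.
E_I = %ΔQ/%ΔI ≈ 1.60.
E_I > 1: normal good (luxury).

1.60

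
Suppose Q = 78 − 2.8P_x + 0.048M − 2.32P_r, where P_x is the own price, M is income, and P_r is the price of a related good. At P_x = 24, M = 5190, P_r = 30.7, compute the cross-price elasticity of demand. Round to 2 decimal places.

Evaluating quantity at (P_x, M, P_r) gives Q = 78 − 2.8(24) + 0.048(5190) − 2.32(30.7) = 78 − 67.2 + 249.12 − 71.224 = 188.696.
∂Q/∂P_r = −2.32, so E_xy = -2.32·(30.7/188.696) ≈ -0.38.
E_xy < 0: the goods are complements.

-0.38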